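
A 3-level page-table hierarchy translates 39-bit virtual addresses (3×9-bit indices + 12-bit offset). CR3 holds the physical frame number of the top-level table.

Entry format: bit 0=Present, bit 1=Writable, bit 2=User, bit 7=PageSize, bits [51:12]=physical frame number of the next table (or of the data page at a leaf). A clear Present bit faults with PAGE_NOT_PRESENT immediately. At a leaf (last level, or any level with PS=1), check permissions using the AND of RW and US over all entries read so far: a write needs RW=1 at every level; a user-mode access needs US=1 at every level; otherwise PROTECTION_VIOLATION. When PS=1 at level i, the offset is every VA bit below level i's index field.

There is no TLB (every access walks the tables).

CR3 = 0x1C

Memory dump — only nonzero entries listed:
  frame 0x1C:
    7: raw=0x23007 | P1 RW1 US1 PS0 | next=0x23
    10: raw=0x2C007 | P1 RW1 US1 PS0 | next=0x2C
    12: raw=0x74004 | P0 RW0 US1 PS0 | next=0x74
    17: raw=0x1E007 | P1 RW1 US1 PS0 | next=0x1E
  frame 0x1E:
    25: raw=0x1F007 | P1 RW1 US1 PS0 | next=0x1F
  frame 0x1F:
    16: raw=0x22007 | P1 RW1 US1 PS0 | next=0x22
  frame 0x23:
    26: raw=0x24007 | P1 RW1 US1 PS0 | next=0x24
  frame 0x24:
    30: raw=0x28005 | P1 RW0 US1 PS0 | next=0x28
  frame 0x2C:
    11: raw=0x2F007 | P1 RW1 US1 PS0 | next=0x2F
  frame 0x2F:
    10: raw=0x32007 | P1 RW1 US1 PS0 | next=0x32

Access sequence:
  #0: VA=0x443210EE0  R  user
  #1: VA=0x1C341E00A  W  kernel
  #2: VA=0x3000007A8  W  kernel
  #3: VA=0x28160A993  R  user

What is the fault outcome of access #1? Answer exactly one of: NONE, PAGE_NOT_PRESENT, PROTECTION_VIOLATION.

Walk each access:
#0 VA=0x443210EE0 (r,user):
  L0 @0x1C[17] → 0x1E007  P=1,RW=1,US=1,PS=0
  L1 @0x1E[25] → 0x1F007  P=1,RW=1,US=1,PS=0
  L2 @0x1F[16] → 0x22007  P=1,RW=1,US=1,PS=0
  ✓ 0x22EE0  — 3 lookups
#1 VA=0x1C341E00A (w,kernel):
  L0 @0x1C[7] → 0x23007  P=1,RW=1,US=1,PS=0
  L1 @0x23[26] → 0x24007  P=1,RW=1,US=1,PS=0
  L2 @0x24[30] → 0x28005  P=1,RW=0,US=1,PS=0
  → PROTECTION_VIOLATION  (3 entries read)
#2 VA=0x3000007A8 (w,kernel):
  L0 @0x1C[12] → 0x74004  P=0,RW=0,US=1,PS=0
  → PAGE_NOT_PRESENT  (1 entries read)
#3 VA=0x28160A993 (r,user):
  L0 @0x1C[10] → 0x2C007  P=1,RW=1,US=1,PS=0
  L1 @0x2C[11] → 0x2F007  P=1,RW=1,US=1,PS=0
  L2 @0x2F[10] → 0x32007  P=1,RW=1,US=1,PS=0
  ✓ 0x32993  — 3 lookups

Access #1 fault: PROTECTION_VIOLATION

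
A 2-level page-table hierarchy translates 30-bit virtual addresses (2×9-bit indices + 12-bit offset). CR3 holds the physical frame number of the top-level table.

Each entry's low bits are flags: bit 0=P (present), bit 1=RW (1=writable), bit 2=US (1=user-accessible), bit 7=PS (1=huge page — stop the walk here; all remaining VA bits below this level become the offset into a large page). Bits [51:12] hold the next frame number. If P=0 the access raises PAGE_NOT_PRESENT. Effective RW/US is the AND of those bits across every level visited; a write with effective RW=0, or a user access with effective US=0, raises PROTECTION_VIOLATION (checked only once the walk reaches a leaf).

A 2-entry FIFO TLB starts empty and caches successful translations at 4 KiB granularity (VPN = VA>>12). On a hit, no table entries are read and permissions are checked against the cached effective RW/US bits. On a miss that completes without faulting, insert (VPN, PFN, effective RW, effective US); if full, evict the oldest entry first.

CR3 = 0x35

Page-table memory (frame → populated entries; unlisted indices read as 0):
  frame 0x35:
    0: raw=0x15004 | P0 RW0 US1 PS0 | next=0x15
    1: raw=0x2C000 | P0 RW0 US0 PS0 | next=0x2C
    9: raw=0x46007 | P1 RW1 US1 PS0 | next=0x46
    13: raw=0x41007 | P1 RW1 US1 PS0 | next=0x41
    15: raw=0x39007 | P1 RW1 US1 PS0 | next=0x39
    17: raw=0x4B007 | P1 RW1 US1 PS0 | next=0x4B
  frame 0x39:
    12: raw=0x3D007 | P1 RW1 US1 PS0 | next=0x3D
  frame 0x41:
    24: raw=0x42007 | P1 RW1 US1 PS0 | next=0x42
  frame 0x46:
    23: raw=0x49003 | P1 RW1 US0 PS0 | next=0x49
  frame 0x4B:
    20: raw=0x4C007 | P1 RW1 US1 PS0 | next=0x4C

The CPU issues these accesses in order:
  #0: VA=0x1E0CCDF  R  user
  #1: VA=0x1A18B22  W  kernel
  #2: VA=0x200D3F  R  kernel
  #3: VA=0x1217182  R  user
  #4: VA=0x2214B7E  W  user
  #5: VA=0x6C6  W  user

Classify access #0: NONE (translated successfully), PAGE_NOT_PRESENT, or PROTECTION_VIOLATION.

Walk each access:
#0 VA=0x1E0CCDF (r,user):
  lvl0: tbl 0x35, slot 15 ⇒ 0x39007 (P1/RW1/US1/PS0)
  lvl1: tbl 0x39, slot 12 ⇒ 0x3D007 (P1/RW1/US1/PS0)
  ⇒ phys 0x3DCDF  [2 reads]
#1 VA=0x1A18B22 (w,kernel):
  lvl0: tbl 0x35, slot 13 ⇒ 0x41007 (P1/RW1/US1/PS0)
  lvl1: tbl 0x41, slot 24 ⇒ 0x42007 (P1/RW1/US1/PS0)
  ⇒ phys 0x42B22  [2 reads]
#2 VA=0x200D3F (r,kernel):
  lvl0: tbl 0x35, slot 1 ⇒ 0x2C000 (P0/RW0/US0/PS0)
  ⇒ fault: PAGE_NOT_PRESENT  — 1 lookups
#3 VA=0x1217182 (r,user):
  lvl0: tbl 0x35, slot 9 ⇒ 0x46007 (P1/RW1/US1/PS0)
  lvl1: tbl 0x46, slot 23 ⇒ 0x49003 (P1/RW1/US0/PS0)
  ⇒ fault: PROTECTION_VIOLATION  — 2 lookups
#4 VA=0x2214B7E (w,user):
  lvl0: tbl 0x35, slot 17 ⇒ 0x4B007 (P1/RW1/US1/PS0)
  lvl1: tbl 0x4B, slot 20 ⇒ 0x4C007 (P1/RW1/US1/PS0)
  ⇒ phys 0x4CB7E  [2 reads]
#5 VA=0x6C6 (w,user):
  lvl0: tbl 0x35, slot 0 ⇒ 0x15004 (P0/RW0/US1/PS0)
  ⇒ fault: PAGE_NOT_PRESENT  — 1 lookups

Access #0 fault: NONE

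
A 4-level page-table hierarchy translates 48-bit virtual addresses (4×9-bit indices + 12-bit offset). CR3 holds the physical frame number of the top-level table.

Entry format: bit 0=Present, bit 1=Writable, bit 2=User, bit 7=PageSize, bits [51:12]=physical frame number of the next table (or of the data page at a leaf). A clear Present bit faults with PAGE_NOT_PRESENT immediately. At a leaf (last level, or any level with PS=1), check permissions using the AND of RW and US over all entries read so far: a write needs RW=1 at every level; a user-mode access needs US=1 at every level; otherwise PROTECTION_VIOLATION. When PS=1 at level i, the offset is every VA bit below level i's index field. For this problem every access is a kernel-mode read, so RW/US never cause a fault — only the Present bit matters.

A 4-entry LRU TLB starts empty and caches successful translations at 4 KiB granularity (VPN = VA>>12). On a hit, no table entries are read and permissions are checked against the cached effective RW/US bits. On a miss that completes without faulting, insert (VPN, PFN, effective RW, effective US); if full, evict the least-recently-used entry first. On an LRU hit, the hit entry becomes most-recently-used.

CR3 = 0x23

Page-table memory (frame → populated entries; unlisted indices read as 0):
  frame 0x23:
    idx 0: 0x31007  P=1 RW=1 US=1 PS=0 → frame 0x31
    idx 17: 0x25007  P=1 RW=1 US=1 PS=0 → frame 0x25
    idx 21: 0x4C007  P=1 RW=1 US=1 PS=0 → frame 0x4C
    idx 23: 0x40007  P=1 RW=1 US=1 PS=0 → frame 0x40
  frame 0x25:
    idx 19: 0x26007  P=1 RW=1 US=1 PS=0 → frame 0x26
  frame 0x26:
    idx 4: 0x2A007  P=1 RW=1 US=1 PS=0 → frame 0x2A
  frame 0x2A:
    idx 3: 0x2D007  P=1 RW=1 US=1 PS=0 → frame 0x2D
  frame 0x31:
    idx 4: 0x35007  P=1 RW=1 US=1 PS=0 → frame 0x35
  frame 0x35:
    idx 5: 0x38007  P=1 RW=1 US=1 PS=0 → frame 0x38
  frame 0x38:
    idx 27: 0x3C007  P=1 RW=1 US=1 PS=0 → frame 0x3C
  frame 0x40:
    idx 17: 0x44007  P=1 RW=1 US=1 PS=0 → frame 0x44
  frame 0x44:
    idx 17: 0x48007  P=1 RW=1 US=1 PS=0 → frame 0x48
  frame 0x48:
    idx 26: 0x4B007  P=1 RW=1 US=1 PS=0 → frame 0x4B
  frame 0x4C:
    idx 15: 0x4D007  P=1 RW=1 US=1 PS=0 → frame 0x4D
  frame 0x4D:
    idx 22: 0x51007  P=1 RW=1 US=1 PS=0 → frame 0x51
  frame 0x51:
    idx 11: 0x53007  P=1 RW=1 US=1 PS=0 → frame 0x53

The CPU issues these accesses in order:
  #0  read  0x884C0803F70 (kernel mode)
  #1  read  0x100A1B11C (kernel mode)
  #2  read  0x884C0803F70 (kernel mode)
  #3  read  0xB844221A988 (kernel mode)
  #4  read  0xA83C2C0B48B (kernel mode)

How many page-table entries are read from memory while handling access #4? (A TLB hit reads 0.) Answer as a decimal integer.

Walk each access:
#0 VA=0x884C0803F70 (r,kernel):
  lvl0: tbl 0x23, slot 17 ⇒ 0x25007 (P1/RW1/US1/PS0)
  lvl1: tbl 0x25, slot 19 ⇒ 0x26007 (P1/RW1/US1/PS0)
  lvl2: tbl 0x26, slot 4 ⇒ 0x2A007 (P1/RW1/US1/PS0)
  lvl3: tbl 0x2A, slot 3 ⇒ 0x2D007 (P1/RW1/US1/PS0)
  → PA=0x2DF70  (4 entries read)
#1 VA=0x100A1B11C (r,kernel):
  lvl0: tbl 0x23, slot 0 ⇒ 0x31007 (P1/RW1/US1/PS0)
  lvl1: tbl 0x31, slot 4 ⇒ 0x35007 (P1/RW1/US1/PS0)
  lvl2: tbl 0x35, slot 5 ⇒ 0x38007 (P1/RW1/US1/PS0)
  lvl3: tbl 0x38, slot 27 ⇒ 0x3C007 (P1/RW1/US1/PS0)
  → PA=0x3C11C  (4 entries read)
#2 VA=0x884C0803F70 (r,kernel):
  TLB hit vpn=0x884C0803 → PA=0x2DF70
#3 VA=0xB844221A988 (r,kernel):
  lvl0: tbl 0x23, slot 23 ⇒ 0x40007 (P1/RW1/US1/PS0)
  lvl1: tbl 0x40, slot 17 ⇒ 0x44007 (P1/RW1/US1/PS0)
  lvl2: tbl 0x44, slot 17 ⇒ 0x48007 (P1/RW1/US1/PS0)
  lvl3: tbl 0x48, slot 26 ⇒ 0x4B007 (P1/RW1/US1/PS0)
  → PA=0x4B988  (4 entries read)
#4 VA=0xA83C2C0B48B (r,kernel):
  lvl0: tbl 0x23, slot 21 ⇒ 0x4C007 (P1/RW1/US1/PS0)
  lvl1: tbl 0x4C, slot 15 ⇒ 0x4D007 (P1/RW1/US1/PS0)
  lvl2: tbl 0x4D, slot 22 ⇒ 0x51007 (P1/RW1/US1/PS0)
  lvl3: tbl 0x51, slot 11 ⇒ 0x53007 (P1/RW1/US1/PS0)
  → PA=0x5348B  (4 entries read)

Entries read for #4: 4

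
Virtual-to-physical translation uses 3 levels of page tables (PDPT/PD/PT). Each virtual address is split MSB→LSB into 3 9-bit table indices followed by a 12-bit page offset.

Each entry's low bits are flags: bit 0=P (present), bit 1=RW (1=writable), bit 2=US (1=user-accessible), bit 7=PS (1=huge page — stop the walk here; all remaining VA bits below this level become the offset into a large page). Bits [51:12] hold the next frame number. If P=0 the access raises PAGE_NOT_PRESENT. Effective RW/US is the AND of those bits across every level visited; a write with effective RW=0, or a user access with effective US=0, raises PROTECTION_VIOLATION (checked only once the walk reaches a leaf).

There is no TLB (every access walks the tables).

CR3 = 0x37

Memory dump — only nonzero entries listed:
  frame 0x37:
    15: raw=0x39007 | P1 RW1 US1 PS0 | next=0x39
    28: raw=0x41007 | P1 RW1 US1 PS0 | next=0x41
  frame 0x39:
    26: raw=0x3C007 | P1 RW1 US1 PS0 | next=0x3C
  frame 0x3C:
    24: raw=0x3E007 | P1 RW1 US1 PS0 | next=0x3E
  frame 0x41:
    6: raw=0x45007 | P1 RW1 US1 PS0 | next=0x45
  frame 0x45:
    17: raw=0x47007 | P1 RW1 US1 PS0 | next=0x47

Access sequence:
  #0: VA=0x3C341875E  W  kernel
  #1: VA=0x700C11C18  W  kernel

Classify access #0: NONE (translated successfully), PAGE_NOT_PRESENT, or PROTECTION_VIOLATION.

Walk each access:
#0 VA=0x3C341875E (w,kernel):
  lvl0: tbl 0x37, slot 15 ⇒ 0x39007 (P1/RW1/US1/PS0)
  lvl1: tbl 0x39, slot 26 ⇒ 0x3C007 (P1/RW1/US1/PS0)
  lvl2: tbl 0x3C, slot 24 ⇒ 0x3E007 (P1/RW1/US1/PS0)
  → PA=0x3E75E  (3 entries read)
#1 VA=0x700C11C18 (w,kernel):
  lvl0: tbl 0x37, slot 28 ⇒ 0x41007 (P1/RW1/US1/PS0)
  lvl1: tbl 0x41, slot 6 ⇒ 0x45007 (P1/RW1/US1/PS0)
  lvl2: tbl 0x45, slot 17 ⇒ 0x47007 (P1/RW1/US1/PS0)
  → PA=0x47C18  (3 entries read)

Access #0 fault: NONE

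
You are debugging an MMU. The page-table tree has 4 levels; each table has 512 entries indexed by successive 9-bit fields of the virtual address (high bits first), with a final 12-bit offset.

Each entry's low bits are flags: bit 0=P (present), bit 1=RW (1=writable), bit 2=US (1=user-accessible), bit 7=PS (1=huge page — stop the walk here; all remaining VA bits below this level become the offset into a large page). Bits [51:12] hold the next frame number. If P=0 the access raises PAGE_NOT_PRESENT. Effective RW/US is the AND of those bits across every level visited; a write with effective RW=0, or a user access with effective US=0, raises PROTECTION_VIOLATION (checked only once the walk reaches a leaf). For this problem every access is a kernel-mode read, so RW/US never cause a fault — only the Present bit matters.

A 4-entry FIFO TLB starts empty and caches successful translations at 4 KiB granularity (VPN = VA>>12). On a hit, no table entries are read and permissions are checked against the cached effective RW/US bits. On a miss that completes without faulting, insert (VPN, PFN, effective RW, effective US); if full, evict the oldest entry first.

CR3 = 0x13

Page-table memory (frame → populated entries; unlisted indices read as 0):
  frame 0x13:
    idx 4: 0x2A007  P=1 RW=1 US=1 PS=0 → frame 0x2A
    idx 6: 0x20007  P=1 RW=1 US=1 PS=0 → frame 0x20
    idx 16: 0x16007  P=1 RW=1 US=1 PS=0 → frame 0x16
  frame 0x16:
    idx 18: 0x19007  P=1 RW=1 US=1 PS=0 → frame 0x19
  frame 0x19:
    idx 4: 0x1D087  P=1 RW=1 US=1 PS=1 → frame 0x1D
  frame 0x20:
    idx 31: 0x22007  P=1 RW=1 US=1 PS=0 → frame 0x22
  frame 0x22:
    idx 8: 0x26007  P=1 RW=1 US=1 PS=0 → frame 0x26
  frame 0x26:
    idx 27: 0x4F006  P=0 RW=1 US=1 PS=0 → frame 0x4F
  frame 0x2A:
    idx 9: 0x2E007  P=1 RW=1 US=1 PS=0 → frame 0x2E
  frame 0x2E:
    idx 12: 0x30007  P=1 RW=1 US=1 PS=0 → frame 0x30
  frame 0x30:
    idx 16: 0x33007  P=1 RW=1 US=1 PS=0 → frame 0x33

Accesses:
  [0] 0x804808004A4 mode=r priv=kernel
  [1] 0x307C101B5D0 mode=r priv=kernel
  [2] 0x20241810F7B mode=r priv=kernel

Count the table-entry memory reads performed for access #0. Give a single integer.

Trace:
#0 VA=0x804808004A4 (r,kernel):
  L0 @0x13[16] → 0x16007  P=1,RW=1,US=1,PS=0
  L1 @0x16[18] → 0x19007  P=1,RW=1,US=1,PS=0
  L2 @0x19[4] → 0x1D087  P=1,RW=1,US=1,PS=1
  → PA=0x1D4A4 (huge @L2)  (3 entries read)
#1 VA=0x307C101B5D0 (r,kernel):
  L0 @0x13[6] → 0x20007  P=1,RW=1,US=1,PS=0
  L1 @0x20[31] → 0x22007  P=1,RW=1,US=1,PS=0
  L2 @0x22[8] → 0x26007  P=1,RW=1,US=1,PS=0
  L3 @0x26[27] → 0x4F006  P=0,RW=1,US=1,PS=0
  ✗ PAGE_NOT_PRESENT  [4 reads]
#2 VA=0x20241810F7B (r,kernel):
  L0 @0x13[4] → 0x2A007  P=1,RW=1,US=1,PS=0
  L1 @0x2A[9] → 0x2E007  P=1,RW=1,US=1,PS=0
  L2 @0x2E[12] → 0x30007  P=1,RW=1,US=1,PS=0
  L3 @0x30[16] → 0x33007  P=1,RW=1,US=1,PS=0
  → PA=0x33F7B  (4 entries read)

Entries read for #0: 3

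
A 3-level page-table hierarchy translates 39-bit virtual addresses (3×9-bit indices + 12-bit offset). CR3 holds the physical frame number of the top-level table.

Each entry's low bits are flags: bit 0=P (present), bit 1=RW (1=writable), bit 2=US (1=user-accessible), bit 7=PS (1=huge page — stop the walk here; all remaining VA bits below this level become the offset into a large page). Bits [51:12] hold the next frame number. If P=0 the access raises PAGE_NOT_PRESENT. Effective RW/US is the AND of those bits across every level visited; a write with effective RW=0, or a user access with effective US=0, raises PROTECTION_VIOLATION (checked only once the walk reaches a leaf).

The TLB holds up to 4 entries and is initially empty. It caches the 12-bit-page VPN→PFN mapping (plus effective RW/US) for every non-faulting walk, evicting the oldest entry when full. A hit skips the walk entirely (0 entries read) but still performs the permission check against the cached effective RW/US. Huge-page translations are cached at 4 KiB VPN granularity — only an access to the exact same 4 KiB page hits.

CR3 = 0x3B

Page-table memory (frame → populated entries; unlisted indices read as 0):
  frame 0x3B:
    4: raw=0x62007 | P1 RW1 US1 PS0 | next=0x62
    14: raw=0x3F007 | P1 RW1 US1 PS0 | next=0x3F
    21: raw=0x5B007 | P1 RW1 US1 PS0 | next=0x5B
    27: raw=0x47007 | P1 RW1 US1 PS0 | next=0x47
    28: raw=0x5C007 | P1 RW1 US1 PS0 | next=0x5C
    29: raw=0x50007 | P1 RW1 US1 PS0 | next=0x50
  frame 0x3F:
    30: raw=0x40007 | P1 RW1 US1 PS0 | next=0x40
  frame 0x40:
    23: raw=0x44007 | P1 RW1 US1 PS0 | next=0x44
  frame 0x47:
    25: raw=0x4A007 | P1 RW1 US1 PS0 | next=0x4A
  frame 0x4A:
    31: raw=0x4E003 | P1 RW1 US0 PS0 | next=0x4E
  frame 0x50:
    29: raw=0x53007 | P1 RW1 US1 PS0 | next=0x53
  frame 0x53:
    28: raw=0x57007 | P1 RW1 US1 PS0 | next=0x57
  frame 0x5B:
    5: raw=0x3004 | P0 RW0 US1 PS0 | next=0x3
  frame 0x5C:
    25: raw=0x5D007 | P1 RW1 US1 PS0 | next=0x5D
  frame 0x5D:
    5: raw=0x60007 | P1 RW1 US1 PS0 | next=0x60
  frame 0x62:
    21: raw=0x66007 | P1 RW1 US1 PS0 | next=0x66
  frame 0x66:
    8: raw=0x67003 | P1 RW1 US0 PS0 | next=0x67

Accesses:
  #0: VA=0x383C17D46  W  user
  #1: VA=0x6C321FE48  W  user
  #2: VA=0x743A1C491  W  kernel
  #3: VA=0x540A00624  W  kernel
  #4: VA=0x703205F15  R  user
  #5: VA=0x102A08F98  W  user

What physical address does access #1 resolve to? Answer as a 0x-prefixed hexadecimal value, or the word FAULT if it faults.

Walk each access:
#0 VA=0x383C17D46 (w,user):
  lvl0: tbl 0x3B, slot 14 ⇒ 0x3F007 (P1/RW1/US1/PS0)
  lvl1: tbl 0x3F, slot 30 ⇒ 0x40007 (P1/RW1/US1/PS0)
  lvl2: tbl 0x40, slot 23 ⇒ 0x44007 (P1/RW1/US1/PS0)
  ⇒ phys 0x44D46  [3 reads]
#1 VA=0x6C321FE48 (w,user):
  lvl0: tbl 0x3B, slot 27 ⇒ 0x47007 (P1/RW1/US1/PS0)
  lvl1: tbl 0x47, slot 25 ⇒ 0x4A007 (P1/RW1/US1/PS0)
  lvl2: tbl 0x4A, slot 31 ⇒ 0x4E003 (P1/RW1/US0/PS0)
  ⇒ fault: PROTECTION_VIOLATION  — 3 lookups
#2 VA=0x743A1C491 (w,kernel):
  lvl0: tbl 0x3B, slot 29 ⇒ 0x50007 (P1/RW1/US1/PS0)
  lvl1: tbl 0x50, slot 29 ⇒ 0x53007 (P1/RW1/US1/PS0)
  lvl2: tbl 0x53, slot 28 ⇒ 0x57007 (P1/RW1/US1/PS0)
  ⇒ phys 0x57491  [3 reads]
#3 VA=0x540A00624 (w,kernel):
  lvl0: tbl 0x3B, slot 21 ⇒ 0x5B007 (P1/RW1/US1/PS0)
  lvl1: tbl 0x5B, slot 5 ⇒ 0x3004 (P0/RW0/US1/PS0)
  ⇒ fault: PAGE_NOT_PRESENT  — 2 lookups
#4 VA=0x703205F15 (r,user):
  lvl0: tbl 0x3B, slot 28 ⇒ 0x5C007 (P1/RW1/US1/PS0)
  lvl1: tbl 0x5C, slot 25 ⇒ 0x5D007 (P1/RW1/US1/PS0)
  lvl2: tbl 0x5D, slot 5 ⇒ 0x60007 (P1/RW1/US1/PS0)
  ⇒ phys 0x60F15  [3 reads]
#5 VA=0x102A08F98 (w,user):
  lvl0: tbl 0x3B, slot 4 ⇒ 0x62007 (P1/RW1/US1/PS0)
  lvl1: tbl 0x62, slot 21 ⇒ 0x66007 (P1/RW1/US1/PS0)
  lvl2: tbl 0x66, slot 8 ⇒ 0x67003 (P1/RW1/US0/PS0)
  ⇒ fault: PROTECTION_VIOLATION  — 3 lookups

Access #1 PA: FAULT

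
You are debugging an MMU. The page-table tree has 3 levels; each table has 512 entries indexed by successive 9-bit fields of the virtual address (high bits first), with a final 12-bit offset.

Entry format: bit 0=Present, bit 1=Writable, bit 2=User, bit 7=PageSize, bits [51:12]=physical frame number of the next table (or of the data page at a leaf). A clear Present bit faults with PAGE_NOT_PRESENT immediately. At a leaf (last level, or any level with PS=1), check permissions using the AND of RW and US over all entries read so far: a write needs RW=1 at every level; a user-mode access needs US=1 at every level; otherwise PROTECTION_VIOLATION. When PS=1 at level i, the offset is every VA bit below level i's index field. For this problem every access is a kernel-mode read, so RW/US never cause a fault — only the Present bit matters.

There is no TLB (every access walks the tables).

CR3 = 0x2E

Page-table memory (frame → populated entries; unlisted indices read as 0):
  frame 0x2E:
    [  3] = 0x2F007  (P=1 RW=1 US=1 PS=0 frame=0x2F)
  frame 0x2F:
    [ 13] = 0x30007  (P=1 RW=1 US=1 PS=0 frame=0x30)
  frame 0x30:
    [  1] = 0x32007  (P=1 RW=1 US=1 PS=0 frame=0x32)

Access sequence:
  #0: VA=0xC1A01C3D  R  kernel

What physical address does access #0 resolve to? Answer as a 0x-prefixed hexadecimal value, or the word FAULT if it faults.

Trace:
#0 VA=0xC1A01C3D (r,kernel):
  lvl0: tbl 0x2E, slot 3 ⇒ 0x2F007 (P1/RW1/US1/PS0)
  lvl1: tbl 0x2F, slot 13 ⇒ 0x30007 (P1/RW1/US1/PS0)
  lvl2: tbl 0x30, slot 1 ⇒ 0x32007 (P1/RW1/US1/PS0)
  ⇒ phys 0x32C3D  [3 reads]

Access #0 PA: 0x32C3D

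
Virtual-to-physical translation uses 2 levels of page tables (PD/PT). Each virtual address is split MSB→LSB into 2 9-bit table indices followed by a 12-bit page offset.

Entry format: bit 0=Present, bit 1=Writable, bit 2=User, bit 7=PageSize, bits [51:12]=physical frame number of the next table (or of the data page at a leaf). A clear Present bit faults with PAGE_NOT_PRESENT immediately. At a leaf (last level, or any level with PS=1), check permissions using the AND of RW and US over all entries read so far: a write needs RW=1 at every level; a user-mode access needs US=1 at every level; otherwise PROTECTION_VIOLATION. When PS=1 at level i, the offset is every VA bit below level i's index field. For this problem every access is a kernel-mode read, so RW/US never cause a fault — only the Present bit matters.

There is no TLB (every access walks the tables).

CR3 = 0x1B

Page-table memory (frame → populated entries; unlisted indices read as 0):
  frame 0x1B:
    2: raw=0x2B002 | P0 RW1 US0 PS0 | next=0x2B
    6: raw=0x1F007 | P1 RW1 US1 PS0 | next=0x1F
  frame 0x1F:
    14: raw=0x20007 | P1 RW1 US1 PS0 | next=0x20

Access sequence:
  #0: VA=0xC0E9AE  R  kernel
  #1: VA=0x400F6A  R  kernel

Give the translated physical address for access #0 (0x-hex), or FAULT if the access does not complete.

Walk each access:
#0 VA=0xC0E9AE (r,kernel):
  L0: frame=0x1B idx=6 entry=0x1F007 [P=1 RW=1 US=1 PS=0]
  L1: frame=0x1F idx=14 entry=0x20007 [P=1 RW=1 US=1 PS=0]
  ⇒ phys 0x209AE  [2 reads]
#1 VA=0x400F6A (r,kernel):
  L0: frame=0x1B idx=2 entry=0x2B002 [P=0 RW=1 US=0 PS=0]
  ✗ PAGE_NOT_PRESENT  [1 reads]

Access #0 PA: 0x209AE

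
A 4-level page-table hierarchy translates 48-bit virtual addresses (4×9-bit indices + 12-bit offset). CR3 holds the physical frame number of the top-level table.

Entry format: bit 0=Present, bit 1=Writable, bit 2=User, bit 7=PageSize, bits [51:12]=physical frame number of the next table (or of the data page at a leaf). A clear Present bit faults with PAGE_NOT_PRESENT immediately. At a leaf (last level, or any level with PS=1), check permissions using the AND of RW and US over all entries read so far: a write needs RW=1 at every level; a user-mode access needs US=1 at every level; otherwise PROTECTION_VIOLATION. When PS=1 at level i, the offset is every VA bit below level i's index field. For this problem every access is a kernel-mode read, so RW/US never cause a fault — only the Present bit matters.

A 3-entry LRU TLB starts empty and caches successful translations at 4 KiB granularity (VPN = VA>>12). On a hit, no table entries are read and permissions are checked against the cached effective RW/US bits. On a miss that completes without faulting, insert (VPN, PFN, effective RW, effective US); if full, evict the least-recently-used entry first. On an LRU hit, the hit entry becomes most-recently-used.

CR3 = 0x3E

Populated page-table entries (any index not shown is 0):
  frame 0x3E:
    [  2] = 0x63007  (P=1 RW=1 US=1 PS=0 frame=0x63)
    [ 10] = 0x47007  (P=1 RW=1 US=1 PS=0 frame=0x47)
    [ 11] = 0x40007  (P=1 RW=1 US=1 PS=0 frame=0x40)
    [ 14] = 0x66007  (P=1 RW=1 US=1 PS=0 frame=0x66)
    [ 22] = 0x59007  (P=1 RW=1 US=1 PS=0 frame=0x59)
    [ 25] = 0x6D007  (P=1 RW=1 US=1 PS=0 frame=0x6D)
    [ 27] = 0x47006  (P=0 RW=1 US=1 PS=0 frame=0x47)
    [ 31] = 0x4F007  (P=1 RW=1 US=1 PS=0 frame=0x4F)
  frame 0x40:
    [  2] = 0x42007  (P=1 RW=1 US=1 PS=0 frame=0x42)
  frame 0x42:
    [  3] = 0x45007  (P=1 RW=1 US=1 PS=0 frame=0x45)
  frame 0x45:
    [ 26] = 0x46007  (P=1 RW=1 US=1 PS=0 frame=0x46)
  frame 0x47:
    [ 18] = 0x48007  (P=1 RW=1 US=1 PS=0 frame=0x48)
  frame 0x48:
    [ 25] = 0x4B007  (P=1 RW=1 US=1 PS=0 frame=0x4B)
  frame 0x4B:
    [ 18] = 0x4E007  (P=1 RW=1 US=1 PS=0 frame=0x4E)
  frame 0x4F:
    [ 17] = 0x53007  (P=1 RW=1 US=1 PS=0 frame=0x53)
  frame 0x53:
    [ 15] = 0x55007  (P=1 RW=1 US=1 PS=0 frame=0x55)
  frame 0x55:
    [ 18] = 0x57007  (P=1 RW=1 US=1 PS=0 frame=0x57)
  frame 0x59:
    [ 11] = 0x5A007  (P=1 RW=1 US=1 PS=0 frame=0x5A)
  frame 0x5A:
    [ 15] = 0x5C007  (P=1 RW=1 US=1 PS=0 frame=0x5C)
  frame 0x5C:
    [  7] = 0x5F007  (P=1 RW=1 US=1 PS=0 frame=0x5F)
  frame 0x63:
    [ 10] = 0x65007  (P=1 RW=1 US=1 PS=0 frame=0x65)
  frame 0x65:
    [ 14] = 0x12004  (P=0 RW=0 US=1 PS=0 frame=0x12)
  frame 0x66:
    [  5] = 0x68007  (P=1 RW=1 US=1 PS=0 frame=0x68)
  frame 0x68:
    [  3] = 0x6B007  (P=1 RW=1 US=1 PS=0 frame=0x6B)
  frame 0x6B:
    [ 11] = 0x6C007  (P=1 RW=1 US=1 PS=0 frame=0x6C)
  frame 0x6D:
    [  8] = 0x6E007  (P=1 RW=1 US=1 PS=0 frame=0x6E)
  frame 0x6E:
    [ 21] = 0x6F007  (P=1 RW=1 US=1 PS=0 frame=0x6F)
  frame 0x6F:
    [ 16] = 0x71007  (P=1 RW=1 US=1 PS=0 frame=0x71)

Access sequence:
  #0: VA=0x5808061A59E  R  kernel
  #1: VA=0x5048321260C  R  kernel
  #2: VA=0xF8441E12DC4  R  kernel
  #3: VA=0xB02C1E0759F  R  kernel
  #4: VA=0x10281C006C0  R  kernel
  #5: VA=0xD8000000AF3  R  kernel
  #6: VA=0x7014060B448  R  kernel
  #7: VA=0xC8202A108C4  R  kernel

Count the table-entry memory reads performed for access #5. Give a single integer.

Walk each access:
#0 VA=0x5808061A59E (r,kernel):
  [0] read 0x3E idx=11: raw=0x40007 flags P=1 W=1 U=1 S=0
  [1] read 0x40 idx=2: raw=0x42007 flags P=1 W=1 U=1 S=0
  [2] read 0x42 idx=3: raw=0x45007 flags P=1 W=1 U=1 S=0
  [3] read 0x45 idx=26: raw=0x46007 flags P=1 W=1 U=1 S=0
  → PA=0x4659E  (4 entries read)
#1 VA=0x5048321260C (r,kernel):
  [0] read 0x3E idx=10: raw=0x47007 flags P=1 W=1 U=1 S=0
  [1] read 0x47 idx=18: raw=0x48007 flags P=1 W=1 U=1 S=0
  [2] read 0x48 idx=25: raw=0x4B007 flags P=1 W=1 U=1 S=0
  [3] read 0x4B idx=18: raw=0x4E007 flags P=1 W=1 U=1 S=0
  → PA=0x4E60C  (4 entries read)
#2 VA=0xF8441E12DC4 (r,kernel):
  [0] read 0x3E idx=31: raw=0x4F007 flags P=1 W=1 U=1 S=0
  [1] read 0x4F idx=17: raw=0x53007 flags P=1 W=1 U=1 S=0
  [2] read 0x53 idx=15: raw=0x55007 flags P=1 W=1 U=1 S=0
  [3] read 0x55 idx=18: raw=0x57007 flags P=1 W=1 U=1 S=0
  → PA=0x57DC4  (4 entries read)
#3 VA=0xB02C1E0759F (r,kernel):
  [0] read 0x3E idx=22: raw=0x59007 flags P=1 W=1 U=1 S=0
  [1] read 0x59 idx=11: raw=0x5A007 flags P=1 W=1 U=1 S=0
  [2] read 0x5A idx=15: raw=0x5C007 flags P=1 W=1 U=1 S=0
  [3] read 0x5C idx=7: raw=0x5F007 flags P=1 W=1 U=1 S=0
  → PA=0x5F59F  (4 entries read)
#4 VA=0x10281C006C0 (r,kernel):
  [0] read 0x3E idx=2: raw=0x63007 flags P=1 W=1 U=1 S=0
  [1] read 0x63 idx=10: raw=0x65007 flags P=1 W=1 U=1 S=0
  [2] read 0x65 idx=14: raw=0x12004 flags P=0 W=0 U=1 S=0
  ✗ PAGE_NOT_PRESENT  [3 reads]
#5 VA=0xD8000000AF3 (r,kernel):
  [0] read 0x3E idx=27: raw=0x47006 flags P=0 W=1 U=1 S=0
  ✗ PAGE_NOT_PRESENT  [1 reads]
#6 VA=0x7014060B448 (r,kernel):
  [0] read 0x3E idx=14: raw=0x66007 flags P=1 W=1 U=1 S=0
  [1] read 0x66 idx=5: raw=0x68007 flags P=1 W=1 U=1 S=0
  [2] read 0x68 idx=3: raw=0x6B007 flags P=1 W=1 U=1 S=0
  [3] read 0x6B idx=11: raw=0x6C007 flags P=1 W=1 U=1 S=0
  → PA=0x6C448  (4 entries read)
#7 VA=0xC8202A108C4 (r,kernel):
  [0] read 0x3E idx=25: raw=0x6D007 flags P=1 W=1 U=1 S=0
  [1] read 0x6D idx=8: raw=0x6E007 flags P=1 W=1 U=1 S=0
  [2] read 0x6E idx=21: raw=0x6F007 flags P=1 W=1 U=1 S=0
  [3] read 0x6F idx=16: raw=0x71007 flags P=1 W=1 U=1 S=0
  → PA=0x718C4  (4 entries read)

Entries read for #5: 1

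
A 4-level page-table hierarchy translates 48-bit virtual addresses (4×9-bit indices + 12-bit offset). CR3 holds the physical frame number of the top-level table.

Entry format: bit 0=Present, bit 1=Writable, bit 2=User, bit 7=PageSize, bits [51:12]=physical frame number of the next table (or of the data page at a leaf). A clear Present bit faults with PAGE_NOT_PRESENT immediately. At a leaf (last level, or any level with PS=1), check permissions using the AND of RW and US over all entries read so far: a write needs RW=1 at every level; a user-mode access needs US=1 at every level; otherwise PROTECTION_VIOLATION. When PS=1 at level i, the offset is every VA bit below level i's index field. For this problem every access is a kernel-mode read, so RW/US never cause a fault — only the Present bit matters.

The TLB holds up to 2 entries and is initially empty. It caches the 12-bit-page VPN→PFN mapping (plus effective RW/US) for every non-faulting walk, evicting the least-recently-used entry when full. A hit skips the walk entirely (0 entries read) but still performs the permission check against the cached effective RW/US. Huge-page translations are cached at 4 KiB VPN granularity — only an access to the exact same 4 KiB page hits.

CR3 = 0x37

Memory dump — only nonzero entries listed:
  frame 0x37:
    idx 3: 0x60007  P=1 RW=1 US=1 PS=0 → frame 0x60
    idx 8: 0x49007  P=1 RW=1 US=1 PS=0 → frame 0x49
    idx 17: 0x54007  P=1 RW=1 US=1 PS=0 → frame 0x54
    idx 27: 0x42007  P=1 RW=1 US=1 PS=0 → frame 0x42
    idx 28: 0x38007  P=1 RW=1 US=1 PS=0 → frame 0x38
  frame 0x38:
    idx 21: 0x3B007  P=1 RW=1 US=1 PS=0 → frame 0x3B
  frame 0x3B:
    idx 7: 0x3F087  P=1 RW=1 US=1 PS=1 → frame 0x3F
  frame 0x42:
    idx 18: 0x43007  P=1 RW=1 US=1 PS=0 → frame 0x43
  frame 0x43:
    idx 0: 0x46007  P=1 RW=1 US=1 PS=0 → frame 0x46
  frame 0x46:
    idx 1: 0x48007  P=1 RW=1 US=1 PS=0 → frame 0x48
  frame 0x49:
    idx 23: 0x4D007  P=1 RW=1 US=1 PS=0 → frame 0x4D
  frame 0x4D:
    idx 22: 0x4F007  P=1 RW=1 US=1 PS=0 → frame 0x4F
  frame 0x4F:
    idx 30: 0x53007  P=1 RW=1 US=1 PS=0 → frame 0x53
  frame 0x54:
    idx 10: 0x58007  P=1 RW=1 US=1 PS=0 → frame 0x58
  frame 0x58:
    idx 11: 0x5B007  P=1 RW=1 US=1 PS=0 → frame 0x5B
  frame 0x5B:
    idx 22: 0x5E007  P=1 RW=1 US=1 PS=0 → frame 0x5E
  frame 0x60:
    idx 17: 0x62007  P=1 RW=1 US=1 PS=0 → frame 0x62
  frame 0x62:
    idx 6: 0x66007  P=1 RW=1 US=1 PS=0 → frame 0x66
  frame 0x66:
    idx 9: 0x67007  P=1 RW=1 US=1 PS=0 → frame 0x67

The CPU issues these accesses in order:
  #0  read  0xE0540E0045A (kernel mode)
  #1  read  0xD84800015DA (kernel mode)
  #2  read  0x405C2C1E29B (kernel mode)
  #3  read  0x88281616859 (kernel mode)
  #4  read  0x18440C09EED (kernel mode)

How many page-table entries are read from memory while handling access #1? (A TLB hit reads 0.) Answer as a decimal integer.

Per-access translation:
#0 VA=0xE0540E0045A (r,kernel):
  L0 @0x37[28] → 0x38007  P=1,RW=1,US=1,PS=0
  L1 @0x38[21] → 0x3B007  P=1,RW=1,US=1,PS=0
  L2 @0x3B[7] → 0x3F087  P=1,RW=1,US=1,PS=1
  ✓ 0x3F45A (huge @L2)  — 3 lookups
#1 VA=0xD84800015DA (r,kernel):
  L0 @0x37[27] → 0x42007  P=1,RW=1,US=1,PS=0
  L1 @0x42[18] → 0x43007  P=1,RW=1,US=1,PS=0
  L2 @0x43[0] → 0x46007  P=1,RW=1,US=1,PS=0
  L3 @0x46[1] → 0x48007  P=1,RW=1,US=1,PS=0
  ✓ 0x485DA  — 4 lookups
#2 VA=0x405C2C1E29B (r,kernel):
  L0 @0x37[8] → 0x49007  P=1,RW=1,US=1,PS=0
  L1 @0x49[23] → 0x4D007  P=1,RW=1,US=1,PS=0
  L2 @0x4D[22] → 0x4F007  P=1,RW=1,US=1,PS=0
  L3 @0x4F[30] → 0x53007  P=1,RW=1,US=1,PS=0
  ✓ 0x5329B  — 4 lookups
#3 VA=0x88281616859 (r,kernel):
  L0 @0x37[17] → 0x54007  P=1,RW=1,US=1,PS=0
  L1 @0x54[10] → 0x58007  P=1,RW=1,US=1,PS=0
  L2 @0x58[11] → 0x5B007  P=1,RW=1,US=1,PS=0
  L3 @0x5B[22] → 0x5E007  P=1,RW=1,US=1,PS=0
  ✓ 0x5E859  — 4 lookups
#4 VA=0x18440C09EED (r,kernel):
  L0 @0x37[3] → 0x60007  P=1,RW=1,US=1,PS=0
  L1 @0x60[17] → 0x62007  P=1,RW=1,US=1,PS=0
  L2 @0x62[6] → 0x66007  P=1,RW=1,US=1,PS=0
  L3 @0x66[9] → 0x67007  P=1,RW=1,US=1,PS=0
  ✓ 0x67EED  — 4 lookups

Entries read for #1: 4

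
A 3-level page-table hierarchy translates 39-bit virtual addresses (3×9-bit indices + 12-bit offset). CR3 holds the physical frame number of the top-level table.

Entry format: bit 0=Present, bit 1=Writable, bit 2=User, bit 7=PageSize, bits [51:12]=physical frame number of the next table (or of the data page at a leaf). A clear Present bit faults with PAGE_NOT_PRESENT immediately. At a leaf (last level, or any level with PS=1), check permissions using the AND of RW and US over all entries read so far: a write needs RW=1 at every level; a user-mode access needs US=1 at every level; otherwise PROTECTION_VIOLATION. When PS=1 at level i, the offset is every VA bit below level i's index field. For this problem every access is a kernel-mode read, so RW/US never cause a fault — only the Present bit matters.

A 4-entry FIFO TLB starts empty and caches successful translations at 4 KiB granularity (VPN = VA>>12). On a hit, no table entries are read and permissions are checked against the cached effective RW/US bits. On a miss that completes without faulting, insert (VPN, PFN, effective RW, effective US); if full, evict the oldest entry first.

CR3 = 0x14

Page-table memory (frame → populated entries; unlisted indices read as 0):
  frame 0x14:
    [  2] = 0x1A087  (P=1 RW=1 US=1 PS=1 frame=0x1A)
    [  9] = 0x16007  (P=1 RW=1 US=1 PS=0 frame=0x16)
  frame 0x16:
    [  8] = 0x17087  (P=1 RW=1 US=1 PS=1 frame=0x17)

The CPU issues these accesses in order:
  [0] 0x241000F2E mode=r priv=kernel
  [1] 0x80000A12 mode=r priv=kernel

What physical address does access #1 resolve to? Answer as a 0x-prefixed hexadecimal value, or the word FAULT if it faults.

Per-access translation:
#0 VA=0x241000F2E (r,kernel):
  L0: frame=0x14 idx=9 entry=0x16007 [P=1 RW=1 US=1 PS=0]
  L1: frame=0x16 idx=8 entry=0x17087 [P=1 RW=1 US=1 PS=1]
  → PA=0x17F2E (huge @L1)  (2 entries read)
#1 VA=0x80000A12 (r,kernel):
  L0: frame=0x14 idx=2 entry=0x1A087 [P=1 RW=1 US=1 PS=1]
  → PA=0x1AA12 (huge @L0)  (1 entries read)

Access #1 PA: 0x1AA12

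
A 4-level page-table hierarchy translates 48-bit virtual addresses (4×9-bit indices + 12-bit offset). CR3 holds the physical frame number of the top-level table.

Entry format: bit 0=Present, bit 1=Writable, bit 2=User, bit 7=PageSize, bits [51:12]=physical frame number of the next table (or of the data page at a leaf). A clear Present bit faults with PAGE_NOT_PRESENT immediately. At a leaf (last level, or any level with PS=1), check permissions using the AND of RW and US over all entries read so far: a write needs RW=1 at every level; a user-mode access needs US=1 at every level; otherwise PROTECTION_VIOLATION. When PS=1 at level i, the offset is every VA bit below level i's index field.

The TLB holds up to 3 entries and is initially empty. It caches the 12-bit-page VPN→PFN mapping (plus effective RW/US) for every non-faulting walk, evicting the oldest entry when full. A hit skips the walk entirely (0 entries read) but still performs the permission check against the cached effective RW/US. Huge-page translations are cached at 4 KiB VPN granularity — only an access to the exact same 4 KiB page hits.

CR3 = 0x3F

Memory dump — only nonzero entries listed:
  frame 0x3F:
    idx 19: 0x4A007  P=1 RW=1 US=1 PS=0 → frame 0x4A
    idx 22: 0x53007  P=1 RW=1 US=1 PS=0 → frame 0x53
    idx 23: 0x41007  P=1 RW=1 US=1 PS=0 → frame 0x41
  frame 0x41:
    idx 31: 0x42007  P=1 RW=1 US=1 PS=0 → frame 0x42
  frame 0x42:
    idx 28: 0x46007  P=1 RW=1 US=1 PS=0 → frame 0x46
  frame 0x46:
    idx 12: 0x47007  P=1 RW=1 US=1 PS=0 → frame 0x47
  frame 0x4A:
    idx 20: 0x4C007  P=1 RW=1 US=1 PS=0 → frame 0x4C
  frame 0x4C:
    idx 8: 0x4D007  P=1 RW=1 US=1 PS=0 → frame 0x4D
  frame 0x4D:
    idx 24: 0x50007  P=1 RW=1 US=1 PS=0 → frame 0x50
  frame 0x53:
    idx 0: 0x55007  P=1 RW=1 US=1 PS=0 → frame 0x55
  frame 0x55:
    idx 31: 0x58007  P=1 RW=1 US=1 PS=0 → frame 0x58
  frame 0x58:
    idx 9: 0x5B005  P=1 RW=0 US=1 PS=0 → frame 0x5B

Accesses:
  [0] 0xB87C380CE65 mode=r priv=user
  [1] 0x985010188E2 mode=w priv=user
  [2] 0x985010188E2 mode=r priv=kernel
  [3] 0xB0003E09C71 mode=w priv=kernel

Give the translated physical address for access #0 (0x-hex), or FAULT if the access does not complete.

Per-access translation:
#0 VA=0xB87C380CE65 (r,user):
  lvl0: tbl 0x3F, slot 23 ⇒ 0x41007 (P1/RW1/US1/PS0)
  lvl1: tbl 0x41, slot 31 ⇒ 0x42007 (P1/RW1/US1/PS0)
  lvl2: tbl 0x42, slot 28 ⇒ 0x46007 (P1/RW1/US1/PS0)
  lvl3: tbl 0x46, slot 12 ⇒ 0x47007 (P1/RW1/US1/PS0)
  ✓ 0x47E65  — 4 lookups
#1 VA=0x985010188E2 (w,user):
  lvl0: tbl 0x3F, slot 19 ⇒ 0x4A007 (P1/RW1/US1/PS0)
  lvl1: tbl 0x4A, slot 20 ⇒ 0x4C007 (P1/RW1/US1/PS0)
  lvl2: tbl 0x4C, slot 8 ⇒ 0x4D007 (P1/RW1/US1/PS0)
  lvl3: tbl 0x4D, slot 24 ⇒ 0x50007 (P1/RW1/US1/PS0)
  ✓ 0x508E2  — 4 lookups
#2 VA=0x985010188E2 (r,kernel):
  TLB hit vpn=0x98501018 → PA=0x508E2
#3 VA=0xB0003E09C71 (w,kernel):
  lvl0: tbl 0x3F, slot 22 ⇒ 0x53007 (P1/RW1/US1/PS0)
  lvl1: tbl 0x53, slot 0 ⇒ 0x55007 (P1/RW1/US1/PS0)
  lvl2: tbl 0x55, slot 31 ⇒ 0x58007 (P1/RW1/US1/PS0)
  lvl3: tbl 0x58, slot 9 ⇒ 0x5B005 (P1/RW0/US1/PS0)
  ⇒ fault: PROTECTION_VIOLATION  — 4 lookups

Access #0 PA: 0x47E65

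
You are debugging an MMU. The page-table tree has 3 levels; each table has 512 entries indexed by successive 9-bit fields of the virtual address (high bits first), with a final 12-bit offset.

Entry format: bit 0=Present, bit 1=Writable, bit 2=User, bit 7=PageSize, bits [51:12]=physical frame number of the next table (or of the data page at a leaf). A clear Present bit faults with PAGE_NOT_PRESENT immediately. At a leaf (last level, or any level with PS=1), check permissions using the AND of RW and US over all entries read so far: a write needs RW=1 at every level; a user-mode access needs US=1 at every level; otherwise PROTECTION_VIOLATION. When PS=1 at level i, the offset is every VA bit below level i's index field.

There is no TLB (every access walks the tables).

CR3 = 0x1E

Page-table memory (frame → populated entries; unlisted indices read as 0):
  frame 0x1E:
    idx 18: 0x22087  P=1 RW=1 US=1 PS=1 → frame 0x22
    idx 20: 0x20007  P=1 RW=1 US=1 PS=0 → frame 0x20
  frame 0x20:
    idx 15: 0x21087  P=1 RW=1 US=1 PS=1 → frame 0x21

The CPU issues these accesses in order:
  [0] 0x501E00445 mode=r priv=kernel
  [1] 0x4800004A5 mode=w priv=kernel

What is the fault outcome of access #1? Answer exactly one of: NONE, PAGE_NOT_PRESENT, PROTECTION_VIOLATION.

Trace:
#0 VA=0x501E00445 (r,kernel):
  L0: frame=0x1E idx=20 entry=0x20007 [P=1 RW=1 US=1 PS=0]
  L1: frame=0x20 idx=15 entry=0x21087 [P=1 RW=1 US=1 PS=1]
  ⇒ phys 0x21445 (huge @L1)  [2 reads]
#1 VA=0x4800004A5 (w,kernel):
  L0: frame=0x1E idx=18 entry=0x22087 [P=1 RW=1 US=1 PS=1]
  ⇒ phys 0x224A5 (huge @L0)  [1 reads]

Access #1 fault: NONE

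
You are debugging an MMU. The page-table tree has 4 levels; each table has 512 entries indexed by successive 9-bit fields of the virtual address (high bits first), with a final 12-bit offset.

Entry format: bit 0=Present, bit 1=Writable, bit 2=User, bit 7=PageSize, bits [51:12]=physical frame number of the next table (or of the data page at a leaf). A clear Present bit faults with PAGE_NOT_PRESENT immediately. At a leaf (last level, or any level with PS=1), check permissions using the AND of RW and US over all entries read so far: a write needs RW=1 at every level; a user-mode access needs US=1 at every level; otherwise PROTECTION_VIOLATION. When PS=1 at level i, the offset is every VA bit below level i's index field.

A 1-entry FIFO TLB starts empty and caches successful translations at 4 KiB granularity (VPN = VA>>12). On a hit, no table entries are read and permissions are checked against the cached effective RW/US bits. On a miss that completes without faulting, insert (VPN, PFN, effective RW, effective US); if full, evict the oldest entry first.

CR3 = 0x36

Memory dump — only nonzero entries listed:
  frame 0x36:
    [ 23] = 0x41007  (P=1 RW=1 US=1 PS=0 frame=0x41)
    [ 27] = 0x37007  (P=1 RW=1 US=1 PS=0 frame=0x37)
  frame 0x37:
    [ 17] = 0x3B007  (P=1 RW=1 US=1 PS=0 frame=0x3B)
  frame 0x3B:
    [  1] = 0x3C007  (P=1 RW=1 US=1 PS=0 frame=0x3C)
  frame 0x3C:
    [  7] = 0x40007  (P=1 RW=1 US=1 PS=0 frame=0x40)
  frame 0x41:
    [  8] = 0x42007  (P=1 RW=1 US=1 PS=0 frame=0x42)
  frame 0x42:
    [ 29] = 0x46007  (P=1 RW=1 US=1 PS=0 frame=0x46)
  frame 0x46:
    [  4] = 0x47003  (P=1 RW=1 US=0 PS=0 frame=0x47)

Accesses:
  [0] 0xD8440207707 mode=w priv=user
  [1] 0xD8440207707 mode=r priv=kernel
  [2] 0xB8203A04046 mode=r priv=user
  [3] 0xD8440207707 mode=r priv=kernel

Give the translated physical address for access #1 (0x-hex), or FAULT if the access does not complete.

Per-access translation:
#0 VA=0xD8440207707 (w,user):
  [0] read 0x36 idx=27: raw=0x37007 flags P=1 W=1 U=1 S=0
  [1] read 0x37 idx=17: raw=0x3B007 flags P=1 W=1 U=1 S=0
  [2] read 0x3B idx=1: raw=0x3C007 flags P=1 W=1 U=1 S=0
  [3] read 0x3C idx=7: raw=0x40007 flags P=1 W=1 U=1 S=0
  ⇒ phys 0x40707  [4 reads]
#1 VA=0xD8440207707 (r,kernel):
  TLB hit vpn=0xD8440207 → PA=0x40707
#2 VA=0xB8203A04046 (r,user):
  [0] read 0x36 idx=23: raw=0x41007 flags P=1 W=1 U=1 S=0
  [1] read 0x41 idx=8: raw=0x42007 flags P=1 W=1 U=1 S=0
  [2] read 0x42 idx=29: raw=0x46007 flags P=1 W=1 U=1 S=0
  [3] read 0x46 idx=4: raw=0x47003 flags P=1 W=1 U=0 S=0
  ⇒ fault: PROTECTION_VIOLATION  — 4 lookups
#3 VA=0xD8440207707 (r,kernel):
  TLB hit vpn=0xD8440207 → PA=0x40707

Access #1 PA: 0x40707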